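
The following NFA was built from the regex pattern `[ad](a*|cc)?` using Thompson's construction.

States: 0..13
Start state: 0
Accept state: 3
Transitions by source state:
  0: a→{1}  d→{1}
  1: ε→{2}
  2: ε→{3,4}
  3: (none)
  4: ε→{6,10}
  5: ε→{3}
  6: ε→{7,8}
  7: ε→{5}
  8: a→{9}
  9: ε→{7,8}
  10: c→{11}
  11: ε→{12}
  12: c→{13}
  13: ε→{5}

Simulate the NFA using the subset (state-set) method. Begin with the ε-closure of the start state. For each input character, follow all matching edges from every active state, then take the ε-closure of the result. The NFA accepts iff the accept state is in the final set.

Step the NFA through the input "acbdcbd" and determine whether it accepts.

start: ε-closure({0}) = {0}
'a' @ 1: {1,2,3,4,5,6,7,8,10}  (accept∈set)
'c' @ 2: {11,12}
'b' @ 3: {}  — no active states
rest 'dcbd' ignored (set empty)
after full input: {}  (accept=3 not in)

Answer: REJECT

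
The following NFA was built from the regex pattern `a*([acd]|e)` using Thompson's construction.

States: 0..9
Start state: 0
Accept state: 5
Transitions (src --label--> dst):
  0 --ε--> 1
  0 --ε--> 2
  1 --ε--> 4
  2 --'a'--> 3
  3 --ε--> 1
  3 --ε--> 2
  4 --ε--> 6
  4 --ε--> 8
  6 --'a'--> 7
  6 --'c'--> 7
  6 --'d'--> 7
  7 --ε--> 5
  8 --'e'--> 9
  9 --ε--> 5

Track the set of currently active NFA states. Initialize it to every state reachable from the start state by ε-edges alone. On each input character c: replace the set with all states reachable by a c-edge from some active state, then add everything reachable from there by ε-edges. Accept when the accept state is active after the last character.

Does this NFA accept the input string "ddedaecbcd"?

Answer: REJECT

Trace:
initial (ε-close {0}): {0,1,2,4,6,8}
'd' @ 1: {5,7}  [accepting]
'd' @ 2: {}  — dead — no transitions
rest 'edaecbcd' ignored (set empty)
final: {}; accept 5 not in set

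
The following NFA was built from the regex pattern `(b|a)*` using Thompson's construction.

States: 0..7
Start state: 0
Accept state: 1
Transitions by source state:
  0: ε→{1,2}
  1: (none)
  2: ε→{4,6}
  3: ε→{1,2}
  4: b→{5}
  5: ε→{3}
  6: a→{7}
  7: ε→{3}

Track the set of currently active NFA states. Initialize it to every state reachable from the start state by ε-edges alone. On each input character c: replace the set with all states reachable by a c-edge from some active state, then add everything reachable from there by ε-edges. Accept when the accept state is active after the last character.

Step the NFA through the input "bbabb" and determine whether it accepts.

S₀ = ε-closure({0}) = {0,1,2,4,6}
'b' @ 1: {1,2,3,4,5,6}  (accept∈set)
'b' @ 2: {1,2,3,4,5,6}  (accept∈set)
'a' @ 3: {1,2,3,4,6,7}  (accept∈set)
'b' @ 4: {1,2,3,4,5,6}  (accept∈set)
'b' @ 5: {1,2,3,4,5,6}  (accept∈set)
final: {1,2,3,4,5,6}; accept 1 in set

Answer: ACCEPT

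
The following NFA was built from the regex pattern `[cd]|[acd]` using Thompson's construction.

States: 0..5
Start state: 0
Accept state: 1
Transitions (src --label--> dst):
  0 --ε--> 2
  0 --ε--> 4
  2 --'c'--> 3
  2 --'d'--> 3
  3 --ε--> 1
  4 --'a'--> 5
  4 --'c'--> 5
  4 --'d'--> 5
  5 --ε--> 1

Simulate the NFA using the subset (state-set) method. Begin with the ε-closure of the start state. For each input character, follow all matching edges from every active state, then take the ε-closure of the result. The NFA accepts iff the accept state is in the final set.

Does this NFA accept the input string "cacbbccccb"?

Answer: REJECT

Steps:
initial (ε-close {0}): {0,2,4}
'c' @ 1: {1,3,5}  [accepting]
'a' @ 2: {}  — dead — no transitions
rest 'cbbccccb' ignored (set empty)
final: {}; accept 1 not in set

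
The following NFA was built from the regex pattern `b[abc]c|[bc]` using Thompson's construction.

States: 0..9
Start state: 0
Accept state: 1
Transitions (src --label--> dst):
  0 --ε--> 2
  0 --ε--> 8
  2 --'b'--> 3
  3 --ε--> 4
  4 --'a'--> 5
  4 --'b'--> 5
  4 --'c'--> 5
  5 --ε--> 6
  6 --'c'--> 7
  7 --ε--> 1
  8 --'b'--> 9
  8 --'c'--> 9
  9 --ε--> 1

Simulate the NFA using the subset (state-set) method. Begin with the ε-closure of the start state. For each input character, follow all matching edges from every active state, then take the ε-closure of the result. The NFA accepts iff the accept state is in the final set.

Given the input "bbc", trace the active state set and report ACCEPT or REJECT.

initial (ε-close {0}): {0,2,8}
'b' @ 1: {1,3,4,9}  [accepting]
'b' @ 2: {5,6}
'c' @ 3: {1,7}  [accepting]
final: {1,7}; accept 1 in set

Answer: ACCEPT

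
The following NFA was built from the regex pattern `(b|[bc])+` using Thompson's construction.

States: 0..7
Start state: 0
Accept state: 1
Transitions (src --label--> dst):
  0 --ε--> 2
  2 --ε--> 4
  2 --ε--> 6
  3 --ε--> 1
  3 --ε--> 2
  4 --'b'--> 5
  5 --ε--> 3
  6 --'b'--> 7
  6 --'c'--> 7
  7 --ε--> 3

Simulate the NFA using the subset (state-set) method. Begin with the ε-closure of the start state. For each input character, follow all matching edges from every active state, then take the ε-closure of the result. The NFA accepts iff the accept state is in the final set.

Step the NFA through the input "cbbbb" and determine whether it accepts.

Answer: ACCEPT

Derivation:
S₀ = ε-closure({0}) = {0,2,4,6}
'c' @ 1: {1,2,3,4,6,7}  ✓accept
'b' @ 2: {1,2,3,4,5,6,7}  ✓accept
'b' @ 3: {1,2,3,4,5,6,7}  ✓accept
'b' @ 4: {1,2,3,4,5,6,7}  ✓accept
'b' @ 5: {1,2,3,4,5,6,7}  ✓accept
end set {1,2,3,4,5,6,7} — state 1 in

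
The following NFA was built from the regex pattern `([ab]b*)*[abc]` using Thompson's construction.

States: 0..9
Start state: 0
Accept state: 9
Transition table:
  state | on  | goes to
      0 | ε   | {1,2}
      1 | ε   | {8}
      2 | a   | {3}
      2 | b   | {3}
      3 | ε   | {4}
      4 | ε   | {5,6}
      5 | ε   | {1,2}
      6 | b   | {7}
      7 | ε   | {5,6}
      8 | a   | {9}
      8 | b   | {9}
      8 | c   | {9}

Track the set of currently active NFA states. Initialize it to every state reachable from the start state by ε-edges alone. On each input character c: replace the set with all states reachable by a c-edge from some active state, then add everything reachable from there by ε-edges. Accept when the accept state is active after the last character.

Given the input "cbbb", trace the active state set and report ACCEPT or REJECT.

Answer: REJECT

Derivation:
initial (ε-close {0}): {0,1,2,8}
'c' @ 1: {9}  [accepting]
'b' @ 2: {}  — no active states
rest 'bb' ignored (set empty)
end set {} — state 9 not in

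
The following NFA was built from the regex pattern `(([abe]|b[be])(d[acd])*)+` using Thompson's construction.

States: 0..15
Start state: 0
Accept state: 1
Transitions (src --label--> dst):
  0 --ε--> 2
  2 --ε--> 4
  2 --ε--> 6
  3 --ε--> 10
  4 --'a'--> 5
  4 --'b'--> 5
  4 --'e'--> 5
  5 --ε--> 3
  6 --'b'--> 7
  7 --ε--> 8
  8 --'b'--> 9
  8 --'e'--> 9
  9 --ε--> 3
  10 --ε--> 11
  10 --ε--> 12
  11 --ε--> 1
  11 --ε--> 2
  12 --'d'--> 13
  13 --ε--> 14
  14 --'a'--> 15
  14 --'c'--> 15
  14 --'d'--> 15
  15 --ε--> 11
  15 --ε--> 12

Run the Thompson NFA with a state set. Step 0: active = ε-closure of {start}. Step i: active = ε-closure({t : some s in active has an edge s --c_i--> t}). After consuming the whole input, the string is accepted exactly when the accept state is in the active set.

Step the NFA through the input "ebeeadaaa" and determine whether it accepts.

Answer: ACCEPT

Derivation:
start: ε-closure({0}) = {0,2,4,6}
'e' @ 1: {1,2,3,4,5,6,10,11,12}  [accepting]
'b' @ 2: {1,2,3,4,5,6,7,8,10,11,12}  [accepting]
'e' @ 3: {1,2,3,4,5,6,9,10,11,12}  [accepting]
'e' @ 4: {1,2,3,4,5,6,10,11,12}  [accepting]
'a' @ 5: {1,2,3,4,5,6,10,11,12}  [accepting]
'd' @ 6: {13,14}
'a' @ 7: {1,2,4,6,11,12,15}  [accepting]
'a' @ 8: {1,2,3,4,5,6,10,11,12}  [accepting]
'a' @ 9: {1,2,3,4,5,6,10,11,12}  [accepting]
final: {1,2,3,4,5,6,10,11,12}; accept 1 in set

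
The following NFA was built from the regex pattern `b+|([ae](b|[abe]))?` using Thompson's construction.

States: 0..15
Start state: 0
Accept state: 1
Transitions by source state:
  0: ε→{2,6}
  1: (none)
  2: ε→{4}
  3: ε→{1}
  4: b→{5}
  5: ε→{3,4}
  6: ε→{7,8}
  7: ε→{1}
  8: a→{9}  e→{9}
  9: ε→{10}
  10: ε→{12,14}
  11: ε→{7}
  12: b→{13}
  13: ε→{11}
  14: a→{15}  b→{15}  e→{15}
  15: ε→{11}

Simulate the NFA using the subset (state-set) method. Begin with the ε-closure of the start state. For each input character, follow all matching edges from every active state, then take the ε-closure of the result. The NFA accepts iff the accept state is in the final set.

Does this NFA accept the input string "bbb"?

S₀ = ε-closure({0}) = {0,1,2,4,6,7,8}
'b' @ 1: {1,3,4,5}  [accepting]
'b' @ 2: {1,3,4,5}  [accepting]
'b' @ 3: {1,3,4,5}  [accepting]
final: {1,3,4,5}; accept 1 in set

Answer: ACCEPT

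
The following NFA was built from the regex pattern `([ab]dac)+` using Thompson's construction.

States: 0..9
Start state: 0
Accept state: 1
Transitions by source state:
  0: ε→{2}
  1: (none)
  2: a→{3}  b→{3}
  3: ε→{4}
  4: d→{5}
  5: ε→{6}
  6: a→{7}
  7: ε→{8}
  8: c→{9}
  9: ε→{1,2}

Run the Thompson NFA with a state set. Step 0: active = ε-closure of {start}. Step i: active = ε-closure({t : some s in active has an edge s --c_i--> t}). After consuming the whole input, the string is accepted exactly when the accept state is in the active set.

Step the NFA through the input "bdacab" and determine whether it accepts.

Answer: REJECT

Trace:
S₀ = ε-closure({0}) = {0,2}
'b' @ 1: {3,4}
'd' @ 2: {5,6}
'a' @ 3: {7,8}
'c' @ 4: {1,2,9}  (accept∈set)
'a' @ 5: {3,4}
'b' @ 6: {}  — state set empty
after full input: {}  (accept=1 not in)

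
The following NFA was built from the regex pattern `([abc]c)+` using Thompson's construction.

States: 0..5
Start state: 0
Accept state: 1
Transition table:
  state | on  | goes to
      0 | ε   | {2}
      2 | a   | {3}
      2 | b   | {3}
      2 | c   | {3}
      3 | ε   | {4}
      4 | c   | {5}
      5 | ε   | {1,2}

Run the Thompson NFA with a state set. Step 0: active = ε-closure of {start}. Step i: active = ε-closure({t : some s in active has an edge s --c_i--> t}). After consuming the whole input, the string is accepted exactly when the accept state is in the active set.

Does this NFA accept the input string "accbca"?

Answer: REJECT

Steps:
S₀ = ε-closure({0}) = {0,2}
'a' @ 1: {3,4}
'c' @ 2: {1,2,5}  ✓accept
'c' @ 3: {3,4}
'b' @ 4: {}  — no active states
rest 'ca' ignored (set empty)
end set {} — state 1 not in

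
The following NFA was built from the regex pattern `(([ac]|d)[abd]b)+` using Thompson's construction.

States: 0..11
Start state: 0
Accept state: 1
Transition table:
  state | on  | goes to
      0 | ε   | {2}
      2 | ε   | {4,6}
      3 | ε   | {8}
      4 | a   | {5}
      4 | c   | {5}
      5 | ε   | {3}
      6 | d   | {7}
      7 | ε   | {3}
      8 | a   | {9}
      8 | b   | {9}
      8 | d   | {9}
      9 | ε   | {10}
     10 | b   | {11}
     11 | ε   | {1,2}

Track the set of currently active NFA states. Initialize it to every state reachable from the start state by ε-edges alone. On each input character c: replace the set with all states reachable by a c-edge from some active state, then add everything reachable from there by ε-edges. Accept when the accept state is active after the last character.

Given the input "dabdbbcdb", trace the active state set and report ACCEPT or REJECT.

start: ε-closure({0}) = {0,2,4,6}
'd' @ 1: {3,7,8}
'a' @ 2: {9,10}
'b' @ 3: {1,2,4,6,11}  ✓accept
'd' @ 4: {3,7,8}
'b' @ 5: {9,10}
'b' @ 6: {1,2,4,6,11}  ✓accept
'c' @ 7: {3,5,8}
'd' @ 8: {9,10}
'b' @ 9: {1,2,4,6,11}  ✓accept
final: {1,2,4,6,11}; accept 1 in set

Answer: ACCEPT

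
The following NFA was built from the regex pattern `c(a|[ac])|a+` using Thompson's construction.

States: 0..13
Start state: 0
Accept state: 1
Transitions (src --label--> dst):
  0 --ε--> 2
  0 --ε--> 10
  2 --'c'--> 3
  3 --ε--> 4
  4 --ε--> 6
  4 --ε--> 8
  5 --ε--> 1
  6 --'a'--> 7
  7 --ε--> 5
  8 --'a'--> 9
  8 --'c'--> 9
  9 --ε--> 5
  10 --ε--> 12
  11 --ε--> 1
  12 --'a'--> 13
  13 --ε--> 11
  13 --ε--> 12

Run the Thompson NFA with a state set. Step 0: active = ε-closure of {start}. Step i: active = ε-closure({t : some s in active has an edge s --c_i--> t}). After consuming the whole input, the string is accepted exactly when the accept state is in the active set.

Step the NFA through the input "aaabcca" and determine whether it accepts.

initial (ε-close {0}): {0,2,10,12}
'a' @ 1: {1,11,12,13}  ✓accept
'a' @ 2: {1,11,12,13}  ✓accept
'a' @ 3: {1,11,12,13}  ✓accept
'b' @ 4: {}  — dead — no transitions
rest 'cca' ignored (set empty)
final: {}; accept 1 not in set

Answer: REJECT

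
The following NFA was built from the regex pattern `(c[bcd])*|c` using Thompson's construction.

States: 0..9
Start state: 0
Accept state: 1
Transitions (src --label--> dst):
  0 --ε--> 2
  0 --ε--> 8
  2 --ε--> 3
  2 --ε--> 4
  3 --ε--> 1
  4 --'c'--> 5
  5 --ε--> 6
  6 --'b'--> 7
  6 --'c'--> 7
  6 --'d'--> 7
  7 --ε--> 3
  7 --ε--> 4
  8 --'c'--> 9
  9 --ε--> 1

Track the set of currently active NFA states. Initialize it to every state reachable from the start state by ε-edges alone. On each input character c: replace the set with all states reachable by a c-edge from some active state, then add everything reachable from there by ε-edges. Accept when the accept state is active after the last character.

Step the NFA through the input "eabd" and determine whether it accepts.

Answer: REJECT

Trace:
start: ε-closure({0}) = {0,1,2,3,4,8}
'e' @ 1: {}  — state set empty
rest 'abd' ignored (set empty)
final: {}; accept 1 not in set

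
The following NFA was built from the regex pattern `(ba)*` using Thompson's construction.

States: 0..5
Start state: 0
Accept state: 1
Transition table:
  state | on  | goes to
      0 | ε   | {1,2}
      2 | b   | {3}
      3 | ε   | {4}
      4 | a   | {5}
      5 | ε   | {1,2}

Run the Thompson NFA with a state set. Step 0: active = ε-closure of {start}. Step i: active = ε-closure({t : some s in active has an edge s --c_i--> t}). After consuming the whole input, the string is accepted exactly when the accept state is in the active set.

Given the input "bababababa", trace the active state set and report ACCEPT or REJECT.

Answer: ACCEPT

Derivation:
start: ε-closure({0}) = {0,1,2}
'b' @ 1: {3,4}
'a' @ 2: {1,2,5}  ✓accept
'b' @ 3: {3,4}
'a' @ 4: {1,2,5}  ✓accept
'b' @ 5: {3,4}
'a' @ 6: {1,2,5}  ✓accept
'b' @ 7: {3,4}
'a' @ 8: {1,2,5}  ✓accept
'b' @ 9: {3,4}
'a' @ 10: {1,2,5}  ✓accept
end set {1,2,5} — state 1 in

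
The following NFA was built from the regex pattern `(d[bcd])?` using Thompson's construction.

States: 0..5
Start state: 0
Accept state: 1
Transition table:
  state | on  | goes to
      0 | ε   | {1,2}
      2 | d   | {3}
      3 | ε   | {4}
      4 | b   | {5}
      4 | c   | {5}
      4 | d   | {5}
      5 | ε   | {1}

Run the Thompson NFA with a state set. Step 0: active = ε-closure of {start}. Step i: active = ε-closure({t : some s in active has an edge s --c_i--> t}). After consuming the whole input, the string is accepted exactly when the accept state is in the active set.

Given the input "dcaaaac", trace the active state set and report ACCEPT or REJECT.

Answer: REJECT

Steps:
initial (ε-close {0}): {0,1,2}
'd' @ 1: {3,4}
'c' @ 2: {1,5}  ✓accept
'a' @ 3: {}  — no active states
rest 'aaac' ignored (set empty)
final: {}; accept 1 not in set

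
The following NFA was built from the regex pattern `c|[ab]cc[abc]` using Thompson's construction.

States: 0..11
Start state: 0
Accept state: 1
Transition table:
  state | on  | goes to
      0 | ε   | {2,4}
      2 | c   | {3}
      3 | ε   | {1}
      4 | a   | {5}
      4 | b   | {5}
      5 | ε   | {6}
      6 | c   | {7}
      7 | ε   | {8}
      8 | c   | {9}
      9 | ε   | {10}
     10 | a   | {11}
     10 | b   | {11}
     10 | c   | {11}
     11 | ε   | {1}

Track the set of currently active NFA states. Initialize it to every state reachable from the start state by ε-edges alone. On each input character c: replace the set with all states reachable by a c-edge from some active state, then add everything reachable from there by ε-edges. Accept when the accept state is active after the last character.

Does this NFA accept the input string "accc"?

Answer: ACCEPT

Derivation:
S₀ = ε-closure({0}) = {0,2,4}
'a' @ 1: {5,6}
'c' @ 2: {7,8}
'c' @ 3: {9,10}
'c' @ 4: {1,11}  [accepting]
end set {1,11} — state 1 in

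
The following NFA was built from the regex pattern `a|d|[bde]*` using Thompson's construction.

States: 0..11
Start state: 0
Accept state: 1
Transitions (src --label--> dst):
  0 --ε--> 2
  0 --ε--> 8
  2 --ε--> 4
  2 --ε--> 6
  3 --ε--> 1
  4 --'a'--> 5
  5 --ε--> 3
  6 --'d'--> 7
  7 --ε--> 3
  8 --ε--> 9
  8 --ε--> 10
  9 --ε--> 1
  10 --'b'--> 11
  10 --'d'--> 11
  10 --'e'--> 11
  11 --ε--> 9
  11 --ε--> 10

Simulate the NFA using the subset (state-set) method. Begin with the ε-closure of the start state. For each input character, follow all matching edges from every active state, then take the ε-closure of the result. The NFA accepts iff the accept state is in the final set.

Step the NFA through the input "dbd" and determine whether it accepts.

S₀ = ε-closure({0}) = {0,1,2,4,6,8,9,10}
'd' @ 1: {1,3,7,9,10,11}  (accept∈set)
'b' @ 2: {1,9,10,11}  (accept∈set)
'd' @ 3: {1,9,10,11}  (accept∈set)
after full input: {1,9,10,11}  (accept=1 in)

Answer: ACCEPT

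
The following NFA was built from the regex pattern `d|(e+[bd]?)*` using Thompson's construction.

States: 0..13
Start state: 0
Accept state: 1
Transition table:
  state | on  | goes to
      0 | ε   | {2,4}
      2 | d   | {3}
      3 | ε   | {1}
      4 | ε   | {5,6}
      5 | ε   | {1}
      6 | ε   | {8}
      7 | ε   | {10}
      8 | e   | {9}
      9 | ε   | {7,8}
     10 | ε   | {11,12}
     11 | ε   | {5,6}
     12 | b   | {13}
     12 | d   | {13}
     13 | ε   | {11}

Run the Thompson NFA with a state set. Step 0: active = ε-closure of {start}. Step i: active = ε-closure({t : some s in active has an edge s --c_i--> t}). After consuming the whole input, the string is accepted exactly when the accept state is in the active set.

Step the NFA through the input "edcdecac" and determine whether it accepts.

Answer: REJECT

Steps:
initial (ε-close {0}): {0,1,2,4,5,6,8}
'e' @ 1: {1,5,6,7,8,9,10,11,12}  (accept∈set)
'd' @ 2: {1,5,6,8,11,13}  (accept∈set)
'c' @ 3: {}  — dead — no transitions
rest 'decac' ignored (set empty)
final: {}; accept 1 not in set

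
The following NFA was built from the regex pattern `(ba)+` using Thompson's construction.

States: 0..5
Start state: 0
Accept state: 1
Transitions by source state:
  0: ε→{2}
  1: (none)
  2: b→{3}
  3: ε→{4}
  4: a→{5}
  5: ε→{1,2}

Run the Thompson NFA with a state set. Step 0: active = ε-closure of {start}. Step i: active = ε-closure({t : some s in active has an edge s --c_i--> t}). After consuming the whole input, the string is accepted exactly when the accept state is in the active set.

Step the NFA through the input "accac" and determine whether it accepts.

initial (ε-close {0}): {0,2}
'a' @ 1: {}  — dead — no transitions
rest 'ccac' ignored (set empty)
after full input: {}  (accept=1 not in)

Answer: REJECT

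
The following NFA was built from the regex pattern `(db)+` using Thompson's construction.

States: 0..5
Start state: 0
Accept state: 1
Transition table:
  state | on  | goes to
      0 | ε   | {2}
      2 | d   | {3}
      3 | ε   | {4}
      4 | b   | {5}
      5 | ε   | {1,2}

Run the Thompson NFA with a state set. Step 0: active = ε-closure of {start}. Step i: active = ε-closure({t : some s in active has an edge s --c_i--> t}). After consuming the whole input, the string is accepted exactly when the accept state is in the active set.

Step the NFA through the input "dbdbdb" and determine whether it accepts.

initial (ε-close {0}): {0,2}
'd' @ 1: {3,4}
'b' @ 2: {1,2,5}  (accept∈set)
'd' @ 3: {3,4}
'b' @ 4: {1,2,5}  (accept∈set)
'd' @ 5: {3,4}
'b' @ 6: {1,2,5}  (accept∈set)
after full input: {1,2,5}  (accept=1 in)

Answer: ACCEPT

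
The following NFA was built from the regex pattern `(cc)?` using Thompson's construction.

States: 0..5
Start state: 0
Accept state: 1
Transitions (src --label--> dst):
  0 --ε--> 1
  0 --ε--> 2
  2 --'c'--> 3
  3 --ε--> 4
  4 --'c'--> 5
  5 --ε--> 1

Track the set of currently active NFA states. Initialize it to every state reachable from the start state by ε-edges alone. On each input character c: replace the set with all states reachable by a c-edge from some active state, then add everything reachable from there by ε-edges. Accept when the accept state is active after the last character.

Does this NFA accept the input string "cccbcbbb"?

Answer: REJECT

Derivation:
start: ε-closure({0}) = {0,1,2}
'c' @ 1: {3,4}
'c' @ 2: {1,5}  (accept∈set)
'c' @ 3: {}  — state set empty
rest 'bcbbb' ignored (set empty)
after full input: {}  (accept=1 not in)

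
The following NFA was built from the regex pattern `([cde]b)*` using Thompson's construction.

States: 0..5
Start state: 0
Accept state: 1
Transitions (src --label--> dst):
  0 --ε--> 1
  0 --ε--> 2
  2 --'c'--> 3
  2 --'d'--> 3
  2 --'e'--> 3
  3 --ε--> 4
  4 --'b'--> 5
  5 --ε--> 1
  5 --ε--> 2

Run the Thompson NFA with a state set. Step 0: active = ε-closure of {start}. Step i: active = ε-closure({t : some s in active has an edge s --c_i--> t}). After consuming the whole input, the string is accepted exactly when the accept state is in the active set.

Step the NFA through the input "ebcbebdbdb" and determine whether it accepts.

start: ε-closure({0}) = {0,1,2}
'e' @ 1: {3,4}
'b' @ 2: {1,2,5}  (accept∈set)
'c' @ 3: {3,4}
'b' @ 4: {1,2,5}  (accept∈set)
'e' @ 5: {3,4}
'b' @ 6: {1,2,5}  (accept∈set)
'd' @ 7: {3,4}
'b' @ 8: {1,2,5}  (accept∈set)
'd' @ 9: {3,4}
'b' @ 10: {1,2,5}  (accept∈set)
end set {1,2,5} — state 1 in

Answer: ACCEPT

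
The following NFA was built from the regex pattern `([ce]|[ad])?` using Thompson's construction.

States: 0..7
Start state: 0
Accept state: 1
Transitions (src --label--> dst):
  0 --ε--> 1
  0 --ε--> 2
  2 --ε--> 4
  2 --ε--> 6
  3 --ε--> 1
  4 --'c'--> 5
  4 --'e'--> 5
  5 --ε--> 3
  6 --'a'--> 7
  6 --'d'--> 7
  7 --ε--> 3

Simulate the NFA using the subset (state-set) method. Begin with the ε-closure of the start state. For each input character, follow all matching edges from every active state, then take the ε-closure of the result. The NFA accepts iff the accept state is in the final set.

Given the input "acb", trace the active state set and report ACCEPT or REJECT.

start: ε-closure({0}) = {0,1,2,4,6}
'a' @ 1: {1,3,7}  ✓accept
'c' @ 2: {}  — no active states
rest 'b' ignored (set empty)
after full input: {}  (accept=1 not in)

Answer: REJECT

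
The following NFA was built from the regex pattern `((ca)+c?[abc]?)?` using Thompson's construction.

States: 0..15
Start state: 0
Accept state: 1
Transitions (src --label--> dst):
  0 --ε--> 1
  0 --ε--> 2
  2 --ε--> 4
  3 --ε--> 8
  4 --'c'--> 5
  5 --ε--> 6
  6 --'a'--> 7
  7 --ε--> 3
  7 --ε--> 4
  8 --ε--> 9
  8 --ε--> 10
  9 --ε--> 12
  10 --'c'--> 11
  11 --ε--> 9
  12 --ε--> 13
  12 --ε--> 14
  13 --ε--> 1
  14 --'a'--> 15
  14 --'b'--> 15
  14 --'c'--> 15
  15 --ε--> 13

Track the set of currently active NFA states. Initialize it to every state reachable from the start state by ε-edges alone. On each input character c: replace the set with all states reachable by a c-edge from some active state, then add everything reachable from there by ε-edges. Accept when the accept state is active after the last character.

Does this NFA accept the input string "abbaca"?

start: ε-closure({0}) = {0,1,2,4}
'a' @ 1: {}  — dead — no transitions
rest 'bbaca' ignored (set empty)
after full input: {}  (accept=1 not in)

Answer: REJECT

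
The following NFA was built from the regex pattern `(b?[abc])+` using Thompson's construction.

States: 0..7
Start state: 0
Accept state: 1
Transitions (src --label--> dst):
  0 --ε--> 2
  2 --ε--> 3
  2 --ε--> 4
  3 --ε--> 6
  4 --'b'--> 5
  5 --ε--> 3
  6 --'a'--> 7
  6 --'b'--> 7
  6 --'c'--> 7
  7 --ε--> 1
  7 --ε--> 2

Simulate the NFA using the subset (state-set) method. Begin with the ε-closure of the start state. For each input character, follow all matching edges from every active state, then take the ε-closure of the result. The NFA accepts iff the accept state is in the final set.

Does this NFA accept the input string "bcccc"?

initial (ε-close {0}): {0,2,3,4,6}
'b' @ 1: {1,2,3,4,5,6,7}  ✓accept
'c' @ 2: {1,2,3,4,6,7}  ✓accept
'c' @ 3: {1,2,3,4,6,7}  ✓accept
'c' @ 4: {1,2,3,4,6,7}  ✓accept
'c' @ 5: {1,2,3,4,6,7}  ✓accept
final: {1,2,3,4,6,7}; accept 1 in set

Answer: ACCEPT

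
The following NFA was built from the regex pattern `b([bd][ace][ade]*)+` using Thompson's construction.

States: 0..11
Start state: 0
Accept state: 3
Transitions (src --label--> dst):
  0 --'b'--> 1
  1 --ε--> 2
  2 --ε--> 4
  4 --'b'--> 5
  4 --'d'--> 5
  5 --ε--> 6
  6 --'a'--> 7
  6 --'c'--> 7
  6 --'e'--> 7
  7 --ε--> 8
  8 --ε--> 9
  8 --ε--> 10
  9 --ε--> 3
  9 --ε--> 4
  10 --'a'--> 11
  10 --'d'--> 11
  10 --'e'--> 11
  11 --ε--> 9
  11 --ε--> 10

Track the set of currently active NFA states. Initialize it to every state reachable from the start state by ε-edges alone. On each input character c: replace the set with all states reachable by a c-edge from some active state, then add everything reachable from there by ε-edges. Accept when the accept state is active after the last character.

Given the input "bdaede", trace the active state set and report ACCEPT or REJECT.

initial (ε-close {0}): {0}
'b' @ 1: {1,2,4}
'd' @ 2: {5,6}
'a' @ 3: {3,4,7,8,9,10}  (accept∈set)
'e' @ 4: {3,4,9,10,11}  (accept∈set)
'd' @ 5: {3,4,5,6,9,10,11}  (accept∈set)
'e' @ 6: {3,4,7,8,9,10,11}  (accept∈set)
after full input: {3,4,7,8,9,10,11}  (accept=3 in)

Answer: ACCEPT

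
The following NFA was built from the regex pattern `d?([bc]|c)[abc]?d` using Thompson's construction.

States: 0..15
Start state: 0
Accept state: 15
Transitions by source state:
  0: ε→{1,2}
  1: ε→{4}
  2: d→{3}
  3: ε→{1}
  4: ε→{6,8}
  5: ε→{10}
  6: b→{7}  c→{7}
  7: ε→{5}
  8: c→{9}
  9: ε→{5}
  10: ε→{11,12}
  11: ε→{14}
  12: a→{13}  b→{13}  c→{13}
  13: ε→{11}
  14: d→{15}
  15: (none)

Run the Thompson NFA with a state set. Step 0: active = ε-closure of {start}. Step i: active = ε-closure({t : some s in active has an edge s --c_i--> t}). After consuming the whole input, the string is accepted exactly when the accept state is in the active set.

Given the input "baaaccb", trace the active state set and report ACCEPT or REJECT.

S₀ = ε-closure({0}) = {0,1,2,4,6,8}
'b' @ 1: {5,7,10,11,12,14}
'a' @ 2: {11,13,14}
'a' @ 3: {}  — state set empty
rest 'accb' ignored (set empty)
final: {}; accept 15 not in set

Answer: REJECT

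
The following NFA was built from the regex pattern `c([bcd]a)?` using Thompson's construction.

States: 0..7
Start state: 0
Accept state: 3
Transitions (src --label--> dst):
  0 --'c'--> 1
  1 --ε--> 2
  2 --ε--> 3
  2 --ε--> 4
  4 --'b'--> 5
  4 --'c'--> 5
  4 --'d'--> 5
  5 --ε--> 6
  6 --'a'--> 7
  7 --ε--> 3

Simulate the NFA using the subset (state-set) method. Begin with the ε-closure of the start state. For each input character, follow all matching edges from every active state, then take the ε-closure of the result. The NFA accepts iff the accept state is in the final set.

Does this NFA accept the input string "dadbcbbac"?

Answer: REJECT

Steps:
initial (ε-close {0}): {0}
'd' @ 1: {}  — state set empty
rest 'adbcbbac' ignored (set empty)
after full input: {}  (accept=3 not in)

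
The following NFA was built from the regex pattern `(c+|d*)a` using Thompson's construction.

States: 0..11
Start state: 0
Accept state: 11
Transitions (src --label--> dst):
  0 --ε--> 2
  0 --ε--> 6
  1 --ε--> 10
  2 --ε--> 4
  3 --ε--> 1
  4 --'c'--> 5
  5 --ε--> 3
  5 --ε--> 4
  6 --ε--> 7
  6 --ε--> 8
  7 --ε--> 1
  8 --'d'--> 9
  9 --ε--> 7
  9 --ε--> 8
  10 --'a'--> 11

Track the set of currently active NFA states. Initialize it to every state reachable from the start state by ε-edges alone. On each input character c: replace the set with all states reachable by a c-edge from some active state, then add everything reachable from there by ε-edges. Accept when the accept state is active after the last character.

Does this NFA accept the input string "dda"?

Answer: ACCEPT

Trace:
S₀ = ε-closure({0}) = {0,1,2,4,6,7,8,10}
'd' @ 1: {1,7,8,9,10}
'd' @ 2: {1,7,8,9,10}
'a' @ 3: {11}  (accept∈set)
final: {11}; accept 11 in set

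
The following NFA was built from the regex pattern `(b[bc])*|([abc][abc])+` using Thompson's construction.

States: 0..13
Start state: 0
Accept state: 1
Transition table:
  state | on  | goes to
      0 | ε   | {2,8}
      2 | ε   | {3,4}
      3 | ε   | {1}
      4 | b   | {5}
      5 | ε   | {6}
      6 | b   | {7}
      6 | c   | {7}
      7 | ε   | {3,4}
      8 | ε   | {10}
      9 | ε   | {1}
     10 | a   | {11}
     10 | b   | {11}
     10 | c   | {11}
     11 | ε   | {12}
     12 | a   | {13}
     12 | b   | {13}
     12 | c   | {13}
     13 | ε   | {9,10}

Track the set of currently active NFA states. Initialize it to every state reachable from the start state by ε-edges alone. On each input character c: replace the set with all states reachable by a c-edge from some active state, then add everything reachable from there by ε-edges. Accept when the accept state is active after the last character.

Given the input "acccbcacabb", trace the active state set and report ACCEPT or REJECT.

S₀ = ε-closure({0}) = {0,1,2,3,4,8,10}
'a' @ 1: {11,12}
'c' @ 2: {1,9,10,13}  ✓accept
'c' @ 3: {11,12}
'c' @ 4: {1,9,10,13}  ✓accept
'b' @ 5: {11,12}
'c' @ 6: {1,9,10,13}  ✓accept
'a' @ 7: {11,12}
'c' @ 8: {1,9,10,13}  ✓accept
'a' @ 9: {11,12}
'b' @ 10: {1,9,10,13}  ✓accept
'b' @ 11: {11,12}
final: {11,12}; accept 1 not in set

Answer: REJECT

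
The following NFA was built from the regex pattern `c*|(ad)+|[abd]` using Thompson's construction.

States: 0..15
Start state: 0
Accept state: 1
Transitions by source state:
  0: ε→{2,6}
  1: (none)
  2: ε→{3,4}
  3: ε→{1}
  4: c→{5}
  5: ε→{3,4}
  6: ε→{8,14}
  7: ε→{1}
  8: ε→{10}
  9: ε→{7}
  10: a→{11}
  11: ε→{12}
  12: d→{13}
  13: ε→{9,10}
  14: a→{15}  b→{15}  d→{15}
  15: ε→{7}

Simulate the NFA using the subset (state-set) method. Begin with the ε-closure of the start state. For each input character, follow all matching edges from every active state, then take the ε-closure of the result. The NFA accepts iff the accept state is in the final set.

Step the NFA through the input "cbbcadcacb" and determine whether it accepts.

initial (ε-close {0}): {0,1,2,3,4,6,8,10,14}
'c' @ 1: {1,3,4,5}  [accepting]
'b' @ 2: {}  — dead — no transitions
rest 'bcadcacb' ignored (set empty)
end set {} — state 1 not in

Answer: REJECT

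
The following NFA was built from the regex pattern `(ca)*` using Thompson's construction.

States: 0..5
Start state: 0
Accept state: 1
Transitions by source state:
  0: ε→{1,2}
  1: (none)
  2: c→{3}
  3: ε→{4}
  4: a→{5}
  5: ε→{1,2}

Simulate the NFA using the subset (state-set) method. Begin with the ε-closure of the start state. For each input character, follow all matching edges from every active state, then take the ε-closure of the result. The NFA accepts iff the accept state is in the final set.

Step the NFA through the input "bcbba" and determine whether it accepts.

Answer: REJECT

Steps:
S₀ = ε-closure({0}) = {0,1,2}
'b' @ 1: {}  — state set empty
rest 'cbba' ignored (set empty)
after full input: {}  (accept=1 not in)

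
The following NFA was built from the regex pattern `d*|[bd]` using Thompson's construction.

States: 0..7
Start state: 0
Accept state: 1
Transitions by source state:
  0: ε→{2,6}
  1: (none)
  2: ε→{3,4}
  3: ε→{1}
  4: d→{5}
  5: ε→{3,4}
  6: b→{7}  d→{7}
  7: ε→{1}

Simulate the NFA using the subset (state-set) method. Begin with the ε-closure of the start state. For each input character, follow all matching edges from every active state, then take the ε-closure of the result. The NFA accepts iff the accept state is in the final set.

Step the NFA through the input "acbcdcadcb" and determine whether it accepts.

Answer: REJECT

Trace:
initial (ε-close {0}): {0,1,2,3,4,6}
'a' @ 1: {}  — dead — no transitions
rest 'cbcdcadcb' ignored (set empty)
end set {} — state 1 not in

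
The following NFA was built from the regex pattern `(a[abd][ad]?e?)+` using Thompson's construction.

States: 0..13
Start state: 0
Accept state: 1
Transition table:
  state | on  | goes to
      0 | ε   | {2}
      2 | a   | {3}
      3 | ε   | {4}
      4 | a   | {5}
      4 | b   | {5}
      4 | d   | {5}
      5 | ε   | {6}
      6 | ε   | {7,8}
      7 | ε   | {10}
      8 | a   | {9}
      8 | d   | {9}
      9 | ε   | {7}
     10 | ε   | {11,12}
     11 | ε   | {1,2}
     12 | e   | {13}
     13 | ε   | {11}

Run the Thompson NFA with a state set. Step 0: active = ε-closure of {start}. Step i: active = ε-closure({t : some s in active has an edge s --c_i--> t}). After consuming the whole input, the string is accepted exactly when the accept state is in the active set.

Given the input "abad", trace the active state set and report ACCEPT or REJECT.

Answer: ACCEPT

Derivation:
start: ε-closure({0}) = {0,2}
'a' @ 1: {3,4}
'b' @ 2: {1,2,5,6,7,8,10,11,12}  [accepting]
'a' @ 3: {1,2,3,4,7,9,10,11,12}  [accepting]
'd' @ 4: {1,2,5,6,7,8,10,11,12}  [accepting]
after full input: {1,2,5,6,7,8,10,11,12}  (accept=1 in)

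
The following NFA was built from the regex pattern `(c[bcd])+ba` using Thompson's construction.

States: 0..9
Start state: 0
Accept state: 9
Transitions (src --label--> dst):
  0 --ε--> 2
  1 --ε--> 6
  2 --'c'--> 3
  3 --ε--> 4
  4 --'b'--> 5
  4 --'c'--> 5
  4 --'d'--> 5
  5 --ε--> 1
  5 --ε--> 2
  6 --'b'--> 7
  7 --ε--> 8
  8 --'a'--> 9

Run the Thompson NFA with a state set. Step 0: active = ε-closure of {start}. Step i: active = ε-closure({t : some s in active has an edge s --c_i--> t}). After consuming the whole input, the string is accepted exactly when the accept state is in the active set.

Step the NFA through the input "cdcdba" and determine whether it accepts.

initial (ε-close {0}): {0,2}
'c' @ 1: {3,4}
'd' @ 2: {1,2,5,6}
'c' @ 3: {3,4}
'd' @ 4: {1,2,5,6}
'b' @ 5: {7,8}
'a' @ 6: {9}  (accept∈set)
after full input: {9}  (accept=9 in)

Answer: ACCEPT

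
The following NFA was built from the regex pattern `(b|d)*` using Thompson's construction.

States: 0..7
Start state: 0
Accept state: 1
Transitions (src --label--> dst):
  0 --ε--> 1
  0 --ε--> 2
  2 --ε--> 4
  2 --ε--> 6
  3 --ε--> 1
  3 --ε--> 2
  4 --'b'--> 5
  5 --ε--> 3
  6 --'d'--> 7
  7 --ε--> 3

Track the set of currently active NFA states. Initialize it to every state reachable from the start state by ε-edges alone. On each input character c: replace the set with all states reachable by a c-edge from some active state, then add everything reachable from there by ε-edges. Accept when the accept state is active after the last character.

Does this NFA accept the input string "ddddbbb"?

Answer: ACCEPT

Derivation:
start: ε-closure({0}) = {0,1,2,4,6}
'd' @ 1: {1,2,3,4,6,7}  (accept∈set)
'd' @ 2: {1,2,3,4,6,7}  (accept∈set)
'd' @ 3: {1,2,3,4,6,7}  (accept∈set)
'd' @ 4: {1,2,3,4,6,7}  (accept∈set)
'b' @ 5: {1,2,3,4,5,6}  (accept∈set)
'b' @ 6: {1,2,3,4,5,6}  (accept∈set)
'b' @ 7: {1,2,3,4,5,6}  (accept∈set)
after full input: {1,2,3,4,5,6}  (accept=1 in)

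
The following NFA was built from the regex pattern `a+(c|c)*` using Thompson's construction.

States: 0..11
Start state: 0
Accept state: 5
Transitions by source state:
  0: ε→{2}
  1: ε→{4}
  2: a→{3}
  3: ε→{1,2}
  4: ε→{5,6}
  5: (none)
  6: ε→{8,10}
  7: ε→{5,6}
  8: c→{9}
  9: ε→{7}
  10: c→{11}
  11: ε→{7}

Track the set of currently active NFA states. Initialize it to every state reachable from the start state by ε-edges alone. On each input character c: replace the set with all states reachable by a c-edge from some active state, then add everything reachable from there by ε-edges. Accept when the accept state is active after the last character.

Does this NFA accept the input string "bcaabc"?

S₀ = ε-closure({0}) = {0,2}
'b' @ 1: {}  — dead — no transitions
rest 'caabc' ignored (set empty)
end set {} — state 5 not in

Answer: REJECT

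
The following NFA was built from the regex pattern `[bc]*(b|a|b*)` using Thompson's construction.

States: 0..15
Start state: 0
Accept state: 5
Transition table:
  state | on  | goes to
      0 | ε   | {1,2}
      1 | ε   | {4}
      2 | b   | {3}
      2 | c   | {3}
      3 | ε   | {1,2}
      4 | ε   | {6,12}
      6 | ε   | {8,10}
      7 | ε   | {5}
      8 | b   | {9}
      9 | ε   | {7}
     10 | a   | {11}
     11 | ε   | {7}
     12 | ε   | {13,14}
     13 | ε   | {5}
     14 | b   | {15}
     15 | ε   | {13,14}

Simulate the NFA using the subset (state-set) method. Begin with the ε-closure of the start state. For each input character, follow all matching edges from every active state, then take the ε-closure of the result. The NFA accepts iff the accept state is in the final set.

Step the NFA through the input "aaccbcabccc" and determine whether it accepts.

Answer: REJECT

Steps:
S₀ = ε-closure({0}) = {0,1,2,4,5,6,8,10,12,13,14}
'a' @ 1: {5,7,11}  ✓accept
'a' @ 2: {}  — dead — no transitions
rest 'ccbcabccc' ignored (set empty)
after full input: {}  (accept=5 not in)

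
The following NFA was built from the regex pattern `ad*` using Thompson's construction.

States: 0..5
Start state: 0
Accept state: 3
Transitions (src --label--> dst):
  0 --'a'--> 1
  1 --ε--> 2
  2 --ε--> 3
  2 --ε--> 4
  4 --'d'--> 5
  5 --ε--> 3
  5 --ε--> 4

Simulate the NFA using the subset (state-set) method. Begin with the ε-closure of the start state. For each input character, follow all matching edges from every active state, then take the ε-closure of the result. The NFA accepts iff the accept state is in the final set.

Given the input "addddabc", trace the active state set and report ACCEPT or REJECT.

start: ε-closure({0}) = {0}
'a' @ 1: {1,2,3,4}  (accept∈set)
'd' @ 2: {3,4,5}  (accept∈set)
'd' @ 3: {3,4,5}  (accept∈set)
'd' @ 4: {3,4,5}  (accept∈set)
'd' @ 5: {3,4,5}  (accept∈set)
'a' @ 6: {}  — dead — no transitions
rest 'bc' ignored (set empty)
end set {} — state 3 not in

Answer: REJECT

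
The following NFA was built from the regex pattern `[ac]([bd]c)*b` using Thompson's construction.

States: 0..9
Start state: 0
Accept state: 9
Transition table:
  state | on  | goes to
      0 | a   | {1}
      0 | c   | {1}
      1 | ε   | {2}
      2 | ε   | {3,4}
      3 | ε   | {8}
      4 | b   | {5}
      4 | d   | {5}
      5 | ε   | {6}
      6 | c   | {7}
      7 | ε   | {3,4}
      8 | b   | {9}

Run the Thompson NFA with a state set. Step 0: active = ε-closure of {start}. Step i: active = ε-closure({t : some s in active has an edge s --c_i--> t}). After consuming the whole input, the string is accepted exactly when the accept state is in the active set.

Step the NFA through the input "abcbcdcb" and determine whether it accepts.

Answer: ACCEPT

Derivation:
start: ε-closure({0}) = {0}
'a' @ 1: {1,2,3,4,8}
'b' @ 2: {5,6,9}  [accepting]
'c' @ 3: {3,4,7,8}
'b' @ 4: {5,6,9}  [accepting]
'c' @ 5: {3,4,7,8}
'd' @ 6: {5,6}
'c' @ 7: {3,4,7,8}
'b' @ 8: {5,6,9}  [accepting]
after full input: {5,6,9}  (accept=9 in)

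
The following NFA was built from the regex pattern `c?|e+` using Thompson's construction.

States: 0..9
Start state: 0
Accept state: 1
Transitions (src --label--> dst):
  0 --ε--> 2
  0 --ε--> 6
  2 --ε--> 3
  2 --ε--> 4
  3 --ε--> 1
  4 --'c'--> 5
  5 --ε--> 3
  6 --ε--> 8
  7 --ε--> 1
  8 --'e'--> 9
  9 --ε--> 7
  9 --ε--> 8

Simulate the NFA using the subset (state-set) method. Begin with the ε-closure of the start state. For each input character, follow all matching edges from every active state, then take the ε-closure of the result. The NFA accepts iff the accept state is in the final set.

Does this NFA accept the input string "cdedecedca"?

Answer: REJECT

Steps:
S₀ = ε-closure({0}) = {0,1,2,3,4,6,8}
'c' @ 1: {1,3,5}  (accept∈set)
'd' @ 2: {}  — dead — no transitions
rest 'edecedca' ignored (set empty)
after full input: {}  (accept=1 not in)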